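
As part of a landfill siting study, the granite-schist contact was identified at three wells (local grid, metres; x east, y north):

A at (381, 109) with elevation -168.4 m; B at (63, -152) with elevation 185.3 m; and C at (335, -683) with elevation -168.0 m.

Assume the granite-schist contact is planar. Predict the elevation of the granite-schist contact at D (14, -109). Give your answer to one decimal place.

Let the plane be z = a·x + b·y + c.
B−A: −318a − 261b = 353.7;  C−A: −46a − 792b = 0.4.
Solving gives a = −1.16750, b = 0.06730.
Then c = -168.4 − a·381 − b·109 = 269.08.
At (14, -109): z = −16.3 − 7.3 + 269.08 = 245.4 m.

245.4 m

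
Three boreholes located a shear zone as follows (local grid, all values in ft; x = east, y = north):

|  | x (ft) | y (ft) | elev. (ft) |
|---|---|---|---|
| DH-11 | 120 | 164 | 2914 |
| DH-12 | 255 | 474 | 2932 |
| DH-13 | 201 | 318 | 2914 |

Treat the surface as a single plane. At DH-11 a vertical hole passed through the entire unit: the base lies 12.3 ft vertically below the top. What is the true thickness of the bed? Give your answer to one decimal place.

10.0 ft

Let the plane be z = a·x + b·y + c.
DH-12−DH-11: 135a + 310b = 18;  DH-13−DH-11: 81a + 154b = 0.
Solving gives a = −0.64167, b = 0.33750.
|∇z| = √(a²+b²) = 0.72501, so dip δ = arctan(0.72501) = 35.94°.
True thickness = vertical thickness × cos δ = 12.3 × cos 35.94° = 10.0 ft.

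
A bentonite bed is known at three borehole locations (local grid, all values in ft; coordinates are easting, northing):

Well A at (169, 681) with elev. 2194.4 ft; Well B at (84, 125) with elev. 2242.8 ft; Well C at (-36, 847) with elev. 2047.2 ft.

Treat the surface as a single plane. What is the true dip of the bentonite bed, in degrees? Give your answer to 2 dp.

Two edge vectors: Well A→Well B = (-85, -556, 48.4), Well A→Well C = (-205, 166, -147.2).
Normal n = (Well A→Well B) × (Well A→Well C) = (73808.8, -22434, -128090).
So ∂z/∂easting = −n_x/n_z = 0.57623 and ∂z/∂northing = −n_y/n_z = −0.17514.
Gradient magnitude |∇z| = √(a² + b²) = √(0.33204 + 0.03067) = 0.60226.
True dip = arctan(0.60226) = 31.06°, dipping toward WNW (azimuth ≈ 287°).

31.06°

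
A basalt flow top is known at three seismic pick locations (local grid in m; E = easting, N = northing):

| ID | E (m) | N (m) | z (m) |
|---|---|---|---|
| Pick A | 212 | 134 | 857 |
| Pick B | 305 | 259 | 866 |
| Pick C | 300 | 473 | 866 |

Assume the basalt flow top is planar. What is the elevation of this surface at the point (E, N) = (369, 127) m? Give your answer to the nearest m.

872 m

Let the plane be z = a·E + b·N + c.
Pick B−Pick A: 93a + 125b = 9;  Pick C−Pick A: 88a + 339b = 9.
Solving gives a = 0.09383, b = 0.00219.
Then c = 857 − a·212 − b·134 = 836.81.
At (369, 127): z = 34.6 + 0.3 + 836.81 = 871.7 m.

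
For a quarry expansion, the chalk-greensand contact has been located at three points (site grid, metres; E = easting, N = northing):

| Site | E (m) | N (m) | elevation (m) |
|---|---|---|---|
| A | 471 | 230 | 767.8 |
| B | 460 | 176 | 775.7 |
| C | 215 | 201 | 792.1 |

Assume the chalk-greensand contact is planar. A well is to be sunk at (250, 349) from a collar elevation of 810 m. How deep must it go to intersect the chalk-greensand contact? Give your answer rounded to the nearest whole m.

40 m

Let the plane be z = a·E + b·N + c.
B−A: −11a − 54b = 7.9;  C−A: −256a − 29b = 24.3.
Solving gives a = −0.08020, b = −0.12996.
Then c = 767.8 − a·471 − b·230 = 835.46.
At (250, 349): z_contact = −20.0 − 45.4 + 835.46 = 770.1 m.
Depth below ground = 810 − 770.1 = 40 m.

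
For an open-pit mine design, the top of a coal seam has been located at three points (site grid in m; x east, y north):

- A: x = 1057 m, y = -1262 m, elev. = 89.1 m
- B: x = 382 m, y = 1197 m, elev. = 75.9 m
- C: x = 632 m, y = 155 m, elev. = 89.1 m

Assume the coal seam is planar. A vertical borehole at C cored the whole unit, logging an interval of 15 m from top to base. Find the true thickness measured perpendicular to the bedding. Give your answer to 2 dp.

Two edge vectors: A→B = (-675, 2459, -13.2), A→C = (-425, 1417, 0).
Normal n = (A→B) × (A→C) = (18704.4, 5610, 88600).
So ∂z/∂x = −n_x/n_z = −0.21111 and ∂z/∂y = −n_y/n_z = −0.06332.
|∇z| = √(a²+b²) = 0.22040, so dip δ = arctan(0.22040) = 12.43°.
True thickness = vertical thickness × cos δ = 15 × cos 12.43° = 14.65 m.

14.65 m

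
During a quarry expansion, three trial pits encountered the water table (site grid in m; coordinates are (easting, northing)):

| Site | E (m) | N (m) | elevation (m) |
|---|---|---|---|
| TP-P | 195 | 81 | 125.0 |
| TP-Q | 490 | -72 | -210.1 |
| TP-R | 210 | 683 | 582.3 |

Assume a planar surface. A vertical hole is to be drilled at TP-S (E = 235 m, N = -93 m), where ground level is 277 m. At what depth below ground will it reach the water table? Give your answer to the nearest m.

317 m

Two edge vectors: TP-P→TP-Q = (295, -153, -335.1), TP-P→TP-R = (15, 602, 457.3).
Normal n = (TP-P→TP-Q) × (TP-P→TP-R) = (131763.3, -139930, 179885).
So ∂z/∂E = −n_x/n_z = −0.73249 and ∂z/∂N = −n_y/n_z = 0.77789.
Intercept c from TP-P: 125 + 142.83 − 63.01 = 204.83.
At (235, -93): z_contact = −172.1 − 72.3 + 204.83 = -39.7 m.
Depth below ground = 277 − (-39.7) = 317 m.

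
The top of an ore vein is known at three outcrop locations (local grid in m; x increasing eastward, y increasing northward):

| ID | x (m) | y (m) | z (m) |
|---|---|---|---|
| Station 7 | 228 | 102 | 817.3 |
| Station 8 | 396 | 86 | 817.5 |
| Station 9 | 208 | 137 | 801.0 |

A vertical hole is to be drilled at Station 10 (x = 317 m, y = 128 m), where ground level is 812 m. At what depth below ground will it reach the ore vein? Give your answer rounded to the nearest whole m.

Two edge vectors: Station 7→Station 8 = (168, -16, 0.2), Station 7→Station 9 = (-20, 35, -16.3).
Normal n = (Station 7→Station 8) × (Station 7→Station 9) = (253.8, 2734.4, 5560).
So ∂z/∂x = −n_x/n_z = −0.04565 and ∂z/∂y = −n_y/n_z = −0.49180.
Intercept c from Station 7: 817.3 + 10.41 + 50.16 = 877.87.
At (317, 128): z_contact = −14.5 − 63.0 + 877.87 = 800.5 m.
Depth below ground = 812 − 800.5 = 12 m.

12 m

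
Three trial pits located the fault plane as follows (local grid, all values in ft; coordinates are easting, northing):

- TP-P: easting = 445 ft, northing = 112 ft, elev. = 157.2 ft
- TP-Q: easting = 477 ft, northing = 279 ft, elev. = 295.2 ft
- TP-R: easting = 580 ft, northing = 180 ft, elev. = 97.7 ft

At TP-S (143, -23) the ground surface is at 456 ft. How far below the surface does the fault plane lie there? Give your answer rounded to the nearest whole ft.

Let the plane be z = a·easting + b·northing + c.
TP-Q−TP-P: 32a + 167b = 138;  TP-R−TP-P: 135a + 68b = −59.5.
Solving gives a = −0.94852, b = 1.00810.
Then c = 157.2 − a·445 − b·112 = 466.39.
At (143, -23): z_contact = −135.6 − 23.2 + 466.39 = 307.6 ft.
Depth below ground = 456 − 307.6 = 148 ft.

148 ft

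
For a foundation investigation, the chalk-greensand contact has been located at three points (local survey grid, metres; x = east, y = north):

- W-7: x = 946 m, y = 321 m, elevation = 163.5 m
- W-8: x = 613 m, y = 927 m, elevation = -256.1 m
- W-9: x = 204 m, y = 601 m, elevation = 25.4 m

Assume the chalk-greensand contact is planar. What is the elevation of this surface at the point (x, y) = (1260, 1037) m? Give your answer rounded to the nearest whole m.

Two edge vectors: W-7→W-8 = (-333, 606, -419.6), W-7→W-9 = (-742, 280, -138.1).
Normal n = (W-7→W-8) × (W-7→W-9) = (33799.4, 265355.9, 356412).
So ∂z/∂x = −n_x/n_z = −0.09483 and ∂z/∂y = −n_y/n_z = −0.74452.
Intercept c from W-7: 163.5 + 89.71 + 238.99 = 492.20.
At (1260, 1037): z = −119.5 − 772.1 + 492.20 = -399.4 m.

-399 m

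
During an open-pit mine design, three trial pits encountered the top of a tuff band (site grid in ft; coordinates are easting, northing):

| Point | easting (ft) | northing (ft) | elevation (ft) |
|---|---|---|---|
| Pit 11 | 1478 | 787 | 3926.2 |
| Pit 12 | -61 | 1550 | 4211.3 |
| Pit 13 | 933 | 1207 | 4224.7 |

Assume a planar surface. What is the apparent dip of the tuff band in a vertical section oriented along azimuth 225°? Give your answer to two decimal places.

Two edge vectors: Pit 11→Pit 12 = (-1539, 763, 285.1), Pit 11→Pit 13 = (-545, 420, 298.5).
Normal n = (Pit 11→Pit 12) × (Pit 11→Pit 13) = (108013.5, 304012, -230545).
So ∂z/∂easting = −n_x/n_z = 0.46851 and ∂z/∂northing = −n_y/n_z = 1.31867.
Unit vector along 225° is (sin 225°, cos 225°) = (-0.7071, -0.7071).
Slope in that direction = a·(-0.7071) + b·(-0.7071) = −1.26373.
Apparent dip = arctan|1.26373| = 51.65° (true dip is 54.5°, so apparent ≤ true as expected).

51.65°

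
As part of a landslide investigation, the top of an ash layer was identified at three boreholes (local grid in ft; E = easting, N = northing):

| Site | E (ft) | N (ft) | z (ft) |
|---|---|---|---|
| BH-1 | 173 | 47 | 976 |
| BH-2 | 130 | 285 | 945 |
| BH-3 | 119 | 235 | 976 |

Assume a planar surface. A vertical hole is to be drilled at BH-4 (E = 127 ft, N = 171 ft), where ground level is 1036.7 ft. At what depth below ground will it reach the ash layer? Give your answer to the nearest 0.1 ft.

Two edge vectors: BH-1→BH-2 = (-43, 238, -31), BH-1→BH-3 = (-54, 188, 0).
Normal n = (BH-1→BH-2) × (BH-1→BH-3) = (5828, 1674, 4768).
So ∂z/∂E = −n_x/n_z = −1.22232 and ∂z/∂N = −n_y/n_z = −0.35109.
Intercept c from BH-1: 976 + 211.46 + 16.50 = 1203.96.
At (127, 171): z_contact = −155.23 − 60.04 + 1203.96 = 988.69 ft.
Depth below ground = 1036.7 − 988.69 = 48.0 ft.

48.0 ft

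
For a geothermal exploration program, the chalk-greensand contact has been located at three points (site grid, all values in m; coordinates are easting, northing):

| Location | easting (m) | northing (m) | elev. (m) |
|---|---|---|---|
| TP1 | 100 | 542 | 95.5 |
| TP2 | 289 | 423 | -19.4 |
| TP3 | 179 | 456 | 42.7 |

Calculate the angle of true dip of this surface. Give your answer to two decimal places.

28.43°

Two edge vectors: TP1→TP2 = (189, -119, -114.9), TP1→TP3 = (79, -86, -52.8).
Normal n = (TP1→TP2) × (TP1→TP3) = (-3598.2, 902.1, -6853).
So ∂z/∂easting = −n_x/n_z = −0.52505 and ∂z/∂northing = −n_y/n_z = 0.13164.
Gradient magnitude |∇z| = √(a² + b²) = √(0.27568 + 0.01733) = 0.54130.
True dip = arctan(0.54130) = 28.43°, dipping toward ESE (azimuth ≈ 104°).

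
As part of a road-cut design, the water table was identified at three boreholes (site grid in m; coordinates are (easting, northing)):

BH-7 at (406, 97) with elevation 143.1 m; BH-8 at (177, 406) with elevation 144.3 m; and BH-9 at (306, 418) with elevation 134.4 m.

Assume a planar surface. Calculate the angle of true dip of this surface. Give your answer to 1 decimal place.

Two edge vectors: BH-7→BH-8 = (-229, 309, 1.2), BH-7→BH-9 = (-100, 321, -8.7).
Normal n = (BH-7→BH-8) × (BH-7→BH-9) = (-3073.5, -2112.3, -42609).
So ∂z/∂E = −n_x/n_z = −0.07213 and ∂z/∂N = −n_y/n_z = −0.04957.
Gradient magnitude |∇z| = √(a² + b²) = √(0.00520 + 0.00246) = 0.08753.
True dip = arctan(0.08753) = 5.0°, dipping toward NE (azimuth ≈ 056°).

5.0°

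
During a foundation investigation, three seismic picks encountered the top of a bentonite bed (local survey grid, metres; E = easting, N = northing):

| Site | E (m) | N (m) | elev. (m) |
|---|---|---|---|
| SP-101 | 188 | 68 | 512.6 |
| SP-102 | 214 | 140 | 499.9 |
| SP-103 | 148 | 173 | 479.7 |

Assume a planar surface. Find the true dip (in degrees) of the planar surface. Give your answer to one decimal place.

17.0°

Let the plane be z = a·E + b·N + c.
SP-102−SP-101: 26a + 72b = −12.7;  SP-103−SP-101: −40a + 105b = −32.9.
Solving gives a = 0.18455, b = −0.24303.
Gradient magnitude |∇z| = √(a² + b²) = √(0.03406 + 0.05906) = 0.30516.
True dip = arctan(0.30516) = 17.0°, dipping toward NW (azimuth ≈ 323°).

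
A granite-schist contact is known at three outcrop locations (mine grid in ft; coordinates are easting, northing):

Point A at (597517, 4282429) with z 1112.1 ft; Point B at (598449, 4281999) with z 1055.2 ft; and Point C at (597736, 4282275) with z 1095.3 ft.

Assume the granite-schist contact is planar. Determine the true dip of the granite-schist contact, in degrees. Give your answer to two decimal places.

Let the plane be z = a·easting + b·northing + c.
Point B−Point A: 932a − 430b = −56.9;  Point C−Point A: 219a − 154b = −16.8.
Solving gives a = −0.03117, b = 0.06476.
Gradient magnitude |∇z| = √(a² + b²) = √(0.00097 + 0.00419) = 0.07187.
True dip = arctan(0.07187) = 4.11°, dipping toward SSE (azimuth ≈ 154°).

4.11°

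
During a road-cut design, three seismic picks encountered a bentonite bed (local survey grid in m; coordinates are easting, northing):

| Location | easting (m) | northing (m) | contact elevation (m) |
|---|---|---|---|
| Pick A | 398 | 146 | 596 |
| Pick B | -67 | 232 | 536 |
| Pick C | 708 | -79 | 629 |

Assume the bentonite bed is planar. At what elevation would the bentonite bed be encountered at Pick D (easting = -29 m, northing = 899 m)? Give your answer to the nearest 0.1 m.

Let the plane be z = a·easting + b·northing + c.
Pick B−Pick A: −465a + 86b = −60;  Pick C−Pick A: 310a − 225b = 33.
Solving gives a = 0.13675, b = 0.04175.
Then c = 596 − a·398 − b·146 = 535.48.
At (-29, 899): z = −4.0 + 37.5 + 535.48 = 569.0 m.

569.0 m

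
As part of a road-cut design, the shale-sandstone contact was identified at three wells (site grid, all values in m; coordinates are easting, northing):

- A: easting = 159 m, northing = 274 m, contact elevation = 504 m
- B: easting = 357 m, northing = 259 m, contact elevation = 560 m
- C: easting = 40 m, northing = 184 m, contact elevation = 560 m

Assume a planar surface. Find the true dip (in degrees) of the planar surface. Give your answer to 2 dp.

42.94°

Let the plane be z = a·easting + b·northing + c.
B−A: 198a − 15b = 56;  C−A: −119a − 90b = 56.
Solving gives a = 0.21423, b = −0.90548.
Gradient magnitude |∇z| = √(a² + b²) = √(0.04589 + 0.81990) = 0.93048.
True dip = arctan(0.93048) = 42.94°, dipping toward NNW (azimuth ≈ 347°).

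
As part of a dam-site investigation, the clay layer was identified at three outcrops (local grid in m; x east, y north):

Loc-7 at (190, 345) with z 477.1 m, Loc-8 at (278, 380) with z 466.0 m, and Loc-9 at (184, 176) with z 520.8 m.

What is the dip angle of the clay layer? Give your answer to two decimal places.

Let the plane be z = a·x + b·y + c.
Loc-8−Loc-7: 88a + 35b = −11.1;  Loc-9−Loc-7: −6a − 169b = 43.7.
Solving gives a = −0.02363, b = −0.25774.
Gradient magnitude |∇z| = √(a² + b²) = √(0.00056 + 0.06643) = 0.25882.
True dip = arctan(0.25882) = 14.51°, dipping toward N (azimuth ≈ 005°).

14.51°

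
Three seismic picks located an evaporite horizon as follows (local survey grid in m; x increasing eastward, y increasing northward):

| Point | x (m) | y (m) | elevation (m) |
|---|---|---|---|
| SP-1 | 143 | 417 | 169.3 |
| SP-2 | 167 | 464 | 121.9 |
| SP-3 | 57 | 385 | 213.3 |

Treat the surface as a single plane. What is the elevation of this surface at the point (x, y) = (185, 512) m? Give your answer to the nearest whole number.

75 m

Let the plane be z = a·x + b·y + c.
SP-2−SP-1: 24a + 47b = −47.4;  SP-3−SP-1: −86a − 32b = 44.
Solving gives a = −0.16836, b = −0.92254.
Then c = 169.3 − a·143 − b·417 = 578.07.
At (185, 512): z = −31.1 − 472.3 + 578.07 = 74.6 m.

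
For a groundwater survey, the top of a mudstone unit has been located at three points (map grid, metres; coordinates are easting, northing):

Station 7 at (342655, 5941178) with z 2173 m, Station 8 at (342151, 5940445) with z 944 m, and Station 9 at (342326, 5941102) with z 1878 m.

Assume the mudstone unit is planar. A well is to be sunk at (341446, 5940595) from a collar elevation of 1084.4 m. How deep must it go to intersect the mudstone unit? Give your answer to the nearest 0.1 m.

Let the plane be z = a·easting + b·northing + c.
Station 8−Station 7: −504a − 733b = −1229;  Station 9−Station 7: −329a − 76b = −295.
Solving gives a = 0.605517296, b = 1.260326443.
Then c = 2173 − a·342655 − b·5941178 = −7693134.27.
At (341446, 5940595): z_contact = 206751.46 + 7487088.97 − 7693134.27 = 706.16 m.
Depth below ground = 1084.4 − 706.16 = 378.2 m.

378.2 m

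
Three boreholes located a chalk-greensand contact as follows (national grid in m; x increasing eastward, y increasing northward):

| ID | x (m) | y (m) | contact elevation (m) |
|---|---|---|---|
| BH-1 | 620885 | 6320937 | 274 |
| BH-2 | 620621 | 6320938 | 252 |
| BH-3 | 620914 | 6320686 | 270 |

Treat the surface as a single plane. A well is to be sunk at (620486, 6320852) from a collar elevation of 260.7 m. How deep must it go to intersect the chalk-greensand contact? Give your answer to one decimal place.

Let the plane be z = a·x + b·y + c.
BH-2−BH-1: −264a + 1b = −22;  BH-3−BH-1: 29a − 251b = −4.
Solving gives a = 0.083430211, b = 0.025575602.
Then c = 274 − a·620885 − b·6320937 = −213188.34.
At (620486, 6320852): z_contact = 51767.28 + 161659.60 − 213188.34 = 238.54 m.
Depth below ground = 260.7 − 238.54 = 22.2 m.

22.2 m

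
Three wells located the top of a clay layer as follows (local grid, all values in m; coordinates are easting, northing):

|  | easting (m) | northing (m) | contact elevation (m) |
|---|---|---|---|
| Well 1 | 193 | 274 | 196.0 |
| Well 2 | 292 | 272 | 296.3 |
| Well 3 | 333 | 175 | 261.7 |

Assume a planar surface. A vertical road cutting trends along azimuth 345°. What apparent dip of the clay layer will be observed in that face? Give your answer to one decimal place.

26.5°

Let the plane be z = a·easting + b·northing + c.
Well 2−Well 1: 99a − 2b = 100.3;  Well 3−Well 1: 140a − 99b = 65.7.
Solving gives a = 1.02913, b = 0.79169.
Unit vector along 345° is (sin 345°, cos 345°) = (-0.2588, 0.9659).
Slope in that direction = a·(-0.2588) + b·(0.9659) = 0.49836.
Apparent dip = arctan|0.49836| = 26.5° (true dip is 52.4°, so apparent ≤ true as expected).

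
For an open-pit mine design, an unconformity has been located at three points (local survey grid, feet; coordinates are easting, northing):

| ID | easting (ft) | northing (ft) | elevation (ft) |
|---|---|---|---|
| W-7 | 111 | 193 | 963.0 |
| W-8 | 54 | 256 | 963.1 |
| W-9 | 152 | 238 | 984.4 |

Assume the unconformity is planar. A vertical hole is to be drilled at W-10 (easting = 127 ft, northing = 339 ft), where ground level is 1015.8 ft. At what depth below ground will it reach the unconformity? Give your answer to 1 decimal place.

Let the plane be z = a·easting + b·northing + c.
W-8−W-7: −57a + 63b = 0.1;  W-9−W-7: 41a + 45b = 21.4.
Solving gives a = 0.26101, b = 0.23774.
Then c = 963 − a·111 − b·193 = 888.14.
At (127, 339): z_contact = 33.15 + 80.59 + 888.14 = 1001.89 ft.
Depth below ground = 1015.8 − 1001.89 = 13.9 ft.

13.9 ft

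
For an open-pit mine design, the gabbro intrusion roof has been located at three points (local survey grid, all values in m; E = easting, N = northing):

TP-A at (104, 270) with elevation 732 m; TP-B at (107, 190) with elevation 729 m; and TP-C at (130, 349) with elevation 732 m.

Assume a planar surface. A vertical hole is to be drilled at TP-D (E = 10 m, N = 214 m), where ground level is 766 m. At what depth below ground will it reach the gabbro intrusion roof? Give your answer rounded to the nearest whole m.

26 m

Two edge vectors: TP-A→TP-B = (3, -80, -3), TP-A→TP-C = (26, 79, 0).
Normal n = (TP-A→TP-B) × (TP-A→TP-C) = (237, -78, 2317).
So ∂z/∂E = −n_x/n_z = −0.10229 and ∂z/∂N = −n_y/n_z = 0.03366.
Intercept c from TP-A: 732 + 10.64 − 9.09 = 733.55.
At (10, 214): z_contact = −1.0 + 7.2 + 733.55 = 739.7 m.
Depth below ground = 766 − 739.7 = 26 m.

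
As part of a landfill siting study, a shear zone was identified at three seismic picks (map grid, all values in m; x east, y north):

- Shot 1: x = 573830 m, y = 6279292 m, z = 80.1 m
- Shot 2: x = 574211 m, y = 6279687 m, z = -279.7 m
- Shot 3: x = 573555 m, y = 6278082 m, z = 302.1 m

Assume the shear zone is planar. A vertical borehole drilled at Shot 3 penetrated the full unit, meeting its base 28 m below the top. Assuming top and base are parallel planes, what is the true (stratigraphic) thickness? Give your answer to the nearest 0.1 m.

19.9 m

Let the plane be z = a·x + b·y + c.
Shot 2−Shot 1: 381a + 395b = −359.8;  Shot 3−Shot 1: −275a − 1210b = 222.
Solving gives a = −0.98661, b = 0.04076.
|∇z| = √(a²+b²) = 0.98746, so dip δ = arctan(0.98746) = 44.64°.
True thickness = vertical thickness × cos δ = 28 × cos 44.64° = 19.9 m.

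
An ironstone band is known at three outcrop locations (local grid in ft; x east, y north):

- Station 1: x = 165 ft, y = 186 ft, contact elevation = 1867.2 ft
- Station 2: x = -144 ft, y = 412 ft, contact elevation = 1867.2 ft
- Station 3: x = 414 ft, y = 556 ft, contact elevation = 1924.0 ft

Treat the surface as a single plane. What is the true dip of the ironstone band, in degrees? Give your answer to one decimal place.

7.3°

Let the plane be z = a·x + b·y + c.
Station 2−Station 1: −309a + 226b = 0;  Station 3−Station 1: 249a + 370b = 56.8.
Solving gives a = 0.07524, b = 0.10288.
Gradient magnitude |∇z| = √(a² + b²) = √(0.00566 + 0.01058) = 0.12746.
True dip = arctan(0.12746) = 7.3°, dipping toward SW (azimuth ≈ 216°).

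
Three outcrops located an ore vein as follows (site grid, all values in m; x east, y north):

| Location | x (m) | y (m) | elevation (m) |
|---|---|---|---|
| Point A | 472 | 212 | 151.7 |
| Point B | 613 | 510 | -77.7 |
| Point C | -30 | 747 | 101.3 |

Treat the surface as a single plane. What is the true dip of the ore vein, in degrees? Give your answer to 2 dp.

35.91°

Two edge vectors: Point A→Point B = (141, 298, -229.4), Point A→Point C = (-502, 535, -50.4).
Normal n = (Point A→Point B) × (Point A→Point C) = (107709.8, 122265.2, 225031).
So ∂z/∂x = −n_x/n_z = −0.47864 and ∂z/∂y = −n_y/n_z = −0.54333.
Gradient magnitude |∇z| = √(a² + b²) = √(0.22910 + 0.29520) = 0.72409.
True dip = arctan(0.72409) = 35.91°, dipping toward NE (azimuth ≈ 041°).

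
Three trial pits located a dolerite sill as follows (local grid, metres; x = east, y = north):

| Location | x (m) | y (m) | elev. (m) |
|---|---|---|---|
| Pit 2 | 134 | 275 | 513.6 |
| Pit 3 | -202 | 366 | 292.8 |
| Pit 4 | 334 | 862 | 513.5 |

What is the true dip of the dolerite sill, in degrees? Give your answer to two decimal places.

Two edge vectors: Pit 2→Pit 3 = (-336, 91, -220.8), Pit 2→Pit 4 = (200, 587, -0.1).
Normal n = (Pit 2→Pit 3) × (Pit 2→Pit 4) = (129600.5, -44193.6, -215432).
So ∂z/∂x = −n_x/n_z = 0.60158 and ∂z/∂y = −n_y/n_z = −0.20514.
Gradient magnitude |∇z| = √(a² + b²) = √(0.36190 + 0.04208) = 0.63560.
True dip = arctan(0.63560) = 32.44°, dipping toward WNW (azimuth ≈ 289°).

32.44°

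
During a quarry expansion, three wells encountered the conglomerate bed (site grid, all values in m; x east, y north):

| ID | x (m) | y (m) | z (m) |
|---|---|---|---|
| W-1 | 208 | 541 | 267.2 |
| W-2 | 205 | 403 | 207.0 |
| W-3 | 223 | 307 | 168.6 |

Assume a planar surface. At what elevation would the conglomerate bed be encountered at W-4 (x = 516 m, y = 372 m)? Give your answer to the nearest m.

247 m

Two edge vectors: W-1→W-2 = (-3, -138, -60.2), W-1→W-3 = (15, -234, -98.6).
Normal n = (W-1→W-2) × (W-1→W-3) = (-480, -1198.8, 2772).
So ∂z/∂x = −n_x/n_z = 0.17316 and ∂z/∂y = −n_y/n_z = 0.43247.
Intercept c from W-1: 267.2 − 36.02 − 233.96 = −2.78.
At (516, 372): z = 89.4 + 160.9 − 2.78 = 247.4 m.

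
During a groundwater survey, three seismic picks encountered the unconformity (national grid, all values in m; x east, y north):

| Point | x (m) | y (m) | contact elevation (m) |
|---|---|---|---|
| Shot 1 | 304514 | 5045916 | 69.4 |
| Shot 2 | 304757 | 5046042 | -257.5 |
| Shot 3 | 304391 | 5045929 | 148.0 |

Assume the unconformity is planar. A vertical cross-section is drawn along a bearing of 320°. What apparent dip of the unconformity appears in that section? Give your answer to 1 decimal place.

Let the plane be z = a·x + b·y + c.
Shot 2−Shot 1: 243a + 126b = −326.9;  Shot 3−Shot 1: −123a + 13b = 78.6.
Solving gives a = −0.75861, b = −1.13142.
Unit vector along 320° is (sin 320°, cos 320°) = (-0.6428, 0.7660).
Slope in that direction = a·(-0.6428) + b·(0.7660) = −0.37910.
Apparent dip = arctan|0.37910| = 20.8° (true dip is 53.7°, so apparent ≤ true as expected).

20.8°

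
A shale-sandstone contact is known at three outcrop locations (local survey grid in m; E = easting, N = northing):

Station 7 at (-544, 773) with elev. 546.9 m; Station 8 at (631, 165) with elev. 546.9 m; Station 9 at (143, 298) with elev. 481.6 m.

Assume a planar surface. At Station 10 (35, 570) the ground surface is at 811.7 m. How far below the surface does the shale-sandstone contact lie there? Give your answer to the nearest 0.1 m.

212.0 m

Two edge vectors: Station 7→Station 8 = (1175, -608, 0), Station 7→Station 9 = (687, -475, -65.3).
Normal n = (Station 7→Station 8) × (Station 7→Station 9) = (39702.4, 76727.5, -140429).
So ∂z/∂E = −n_x/n_z = 0.28272 and ∂z/∂N = −n_y/n_z = 0.54638.
Intercept c from Station 7: 546.9 + 153.80 − 422.35 = 278.35.
At (35, 570): z_contact = 9.90 + 311.44 + 278.35 = 599.68 m.
Depth below ground = 811.7 − 599.68 = 212.0 m.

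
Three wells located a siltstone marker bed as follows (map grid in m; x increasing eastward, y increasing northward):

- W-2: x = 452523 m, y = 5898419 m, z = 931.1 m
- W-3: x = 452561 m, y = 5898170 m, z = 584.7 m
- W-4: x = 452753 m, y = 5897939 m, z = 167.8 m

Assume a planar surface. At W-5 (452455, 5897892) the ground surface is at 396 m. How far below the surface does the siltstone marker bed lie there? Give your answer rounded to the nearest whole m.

108 m

Let the plane be z = a·x + b·y + c.
W-3−W-2: 38a − 249b = −346.4;  W-4−W-2: 230a − 480b = −763.3.
Solving gives a = −0.60952344, b = 1.29814502.
Then c = 931.1 − a·452523 − b·5898419 = −7380248.75.
At (452455, 5897892): z_contact = −275781.9 + 7656319.1 − 7380248.75 = 288.4 m.
Depth below ground = 396 − 288.4 = 108 m.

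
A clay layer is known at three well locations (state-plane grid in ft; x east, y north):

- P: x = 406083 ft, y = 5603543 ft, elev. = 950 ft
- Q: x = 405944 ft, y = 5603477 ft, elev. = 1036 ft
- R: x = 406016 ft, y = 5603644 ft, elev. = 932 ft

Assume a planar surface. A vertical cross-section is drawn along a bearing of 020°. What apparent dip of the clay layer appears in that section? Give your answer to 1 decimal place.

29.2°

Let the plane be z = a·x + b·y + c.
Q−P: −139a − 66b = 86;  R−P: −67a + 101b = −18.
Solving gives a = −0.40615, b = −0.44765.
Unit vector along 020° is (sin 20°, cos 20°) = (0.3420, 0.9397).
Slope in that direction = a·(0.3420) + b·(0.9397) = −0.55956.
Apparent dip = arctan|0.55956| = 29.2° (true dip is 31.2°, so apparent ≤ true as expected).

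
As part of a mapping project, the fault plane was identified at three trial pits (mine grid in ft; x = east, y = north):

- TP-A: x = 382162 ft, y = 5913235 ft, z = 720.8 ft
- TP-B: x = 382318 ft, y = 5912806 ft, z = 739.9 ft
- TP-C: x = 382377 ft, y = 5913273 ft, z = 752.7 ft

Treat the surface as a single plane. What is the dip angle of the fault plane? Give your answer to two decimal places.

8.37°

Two edge vectors: TP-A→TP-B = (156, -429, 19.1), TP-A→TP-C = (215, 38, 31.9).
Normal n = (TP-A→TP-B) × (TP-A→TP-C) = (-14410.9, -869.9, 98163).
So ∂z/∂x = −n_x/n_z = 0.14681 and ∂z/∂y = −n_y/n_z = 0.00886.
Gradient magnitude |∇z| = √(a² + b²) = √(0.02155 + 0.00008) = 0.14707.
True dip = arctan(0.14707) = 8.37°, dipping toward W (azimuth ≈ 267°).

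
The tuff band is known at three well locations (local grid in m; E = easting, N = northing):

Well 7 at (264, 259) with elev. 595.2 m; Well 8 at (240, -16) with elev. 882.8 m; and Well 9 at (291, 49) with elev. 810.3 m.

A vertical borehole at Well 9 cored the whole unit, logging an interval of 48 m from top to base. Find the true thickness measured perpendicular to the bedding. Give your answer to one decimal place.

33.2 m

Let the plane be z = a·E + b·N + c.
Well 8−Well 7: −24a − 275b = 287.6;  Well 9−Well 7: 27a − 210b = 215.1.
Solving gives a = −0.09976, b = −1.03711.
|∇z| = √(a²+b²) = 1.04190, so dip δ = arctan(1.04190) = 46.18°.
True thickness = vertical thickness × cos δ = 48 × cos 46.18° = 33.2 m.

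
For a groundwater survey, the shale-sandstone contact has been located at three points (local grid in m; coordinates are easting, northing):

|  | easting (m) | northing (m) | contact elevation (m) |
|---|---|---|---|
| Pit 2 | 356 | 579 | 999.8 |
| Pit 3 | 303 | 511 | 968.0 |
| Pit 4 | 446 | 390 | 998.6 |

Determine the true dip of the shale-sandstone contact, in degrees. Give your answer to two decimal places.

Let the plane be z = a·easting + b·northing + c.
Pit 3−Pit 2: −53a − 68b = −31.8;  Pit 4−Pit 2: 90a − 189b = −1.2.
Solving gives a = 0.36739, b = 0.18130.
Gradient magnitude |∇z| = √(a² + b²) = √(0.13498 + 0.03287) = 0.40969.
True dip = arctan(0.40969) = 22.28°, dipping toward WSW (azimuth ≈ 244°).

22.28°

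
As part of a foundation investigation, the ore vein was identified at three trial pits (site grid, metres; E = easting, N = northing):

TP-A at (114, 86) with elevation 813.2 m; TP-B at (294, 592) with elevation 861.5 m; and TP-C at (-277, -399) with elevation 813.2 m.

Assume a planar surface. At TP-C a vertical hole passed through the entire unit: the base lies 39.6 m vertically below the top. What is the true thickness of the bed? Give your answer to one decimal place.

Two edge vectors: TP-A→TP-B = (180, 506, 48.3), TP-A→TP-C = (-391, -485, 0).
Normal n = (TP-A→TP-B) × (TP-A→TP-C) = (23425.5, -18885.3, 110546).
So ∂z/∂E = −n_x/n_z = −0.21191 and ∂z/∂N = −n_y/n_z = 0.17084.
|∇z| = √(a²+b²) = 0.27219, so dip δ = arctan(0.27219) = 15.23°.
True thickness = vertical thickness × cos δ = 39.6 × cos 15.23° = 38.2 m.

38.2 m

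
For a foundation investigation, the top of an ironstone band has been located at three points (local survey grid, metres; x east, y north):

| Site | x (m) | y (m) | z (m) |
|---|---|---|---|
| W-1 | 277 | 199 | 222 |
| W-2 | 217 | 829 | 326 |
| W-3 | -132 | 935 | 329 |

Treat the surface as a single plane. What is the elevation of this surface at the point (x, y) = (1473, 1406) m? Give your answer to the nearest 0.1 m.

Let the plane be z = a·x + b·y + c.
W-2−W-1: −60a + 630b = 104;  W-3−W-1: −409a + 736b = 107.
Solving gives a = 0.042780, b = 0.169154.
Then c = 222 − a·277 − b·199 = 176.49.
At (1473, 1406): z = 63.0 + 237.8 + 176.49 = 477.3 m.

477.3 m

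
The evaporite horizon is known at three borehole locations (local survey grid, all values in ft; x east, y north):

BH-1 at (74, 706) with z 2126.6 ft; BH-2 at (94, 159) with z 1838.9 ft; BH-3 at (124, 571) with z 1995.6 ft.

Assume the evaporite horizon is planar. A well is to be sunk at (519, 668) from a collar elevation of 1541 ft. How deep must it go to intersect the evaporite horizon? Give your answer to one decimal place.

25.0 ft

Let the plane be z = a·x + b·y + c.
BH-2−BH-1: 20a − 547b = −287.7;  BH-3−BH-1: 50a − 135b = −131.
Solving gives a = −1.33134, b = 0.47728.
Then c = 2126.6 − a·74 − b·706 = 1888.16.
At (519, 668): z_contact = −690.96 + 318.82 + 1888.16 = 1516.02 ft.
Depth below ground = 1541 − 1516.02 = 25.0 ft.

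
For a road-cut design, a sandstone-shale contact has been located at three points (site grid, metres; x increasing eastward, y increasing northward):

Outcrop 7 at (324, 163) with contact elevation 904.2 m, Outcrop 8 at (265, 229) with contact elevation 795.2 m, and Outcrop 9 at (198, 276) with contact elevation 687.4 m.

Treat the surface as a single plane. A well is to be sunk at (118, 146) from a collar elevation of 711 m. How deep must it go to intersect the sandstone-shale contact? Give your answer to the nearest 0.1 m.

Let the plane be z = a·x + b·y + c.
Outcrop 8−Outcrop 7: −59a + 66b = −109;  Outcrop 9−Outcrop 7: −126a + 113b = −216.8.
Solving gives a = 1.20788, b = −0.57174.
Then c = 904.2 − a·324 − b·163 = 606.04.
At (118, 146): z_contact = 142.53 − 83.47 + 606.04 = 665.10 m.
Depth below ground = 711 − 665.10 = 45.9 m.

45.9 m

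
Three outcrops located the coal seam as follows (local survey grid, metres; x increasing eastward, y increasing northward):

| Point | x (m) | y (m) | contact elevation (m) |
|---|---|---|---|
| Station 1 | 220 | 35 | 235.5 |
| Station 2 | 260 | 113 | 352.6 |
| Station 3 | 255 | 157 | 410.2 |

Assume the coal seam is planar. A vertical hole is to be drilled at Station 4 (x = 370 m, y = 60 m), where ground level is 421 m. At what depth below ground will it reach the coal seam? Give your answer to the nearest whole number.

Two edge vectors: Station 1→Station 2 = (40, 78, 117.1), Station 1→Station 3 = (35, 122, 174.7).
Normal n = (Station 1→Station 2) × (Station 1→Station 3) = (-659.6, -2889.5, 2150).
So ∂z/∂x = −n_x/n_z = 0.30679 and ∂z/∂y = −n_y/n_z = 1.34395.
Intercept c from Station 1: 235.5 − 67.49 − 47.04 = 120.97.
At (370, 60): z_contact = 113.5 + 80.6 + 120.97 = 315.1 m.
Depth below ground = 421 − 315.1 = 106 m.

106 m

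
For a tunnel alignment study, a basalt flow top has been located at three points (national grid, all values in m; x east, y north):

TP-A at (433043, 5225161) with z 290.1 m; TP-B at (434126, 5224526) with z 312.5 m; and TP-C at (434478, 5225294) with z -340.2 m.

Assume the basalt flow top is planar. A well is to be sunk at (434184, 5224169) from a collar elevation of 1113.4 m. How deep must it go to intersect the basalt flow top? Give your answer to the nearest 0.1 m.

Let the plane be z = a·x + b·y + c.
TP-B−TP-A: 1083a − 635b = 22.4;  TP-C−TP-A: 1435a + 133b = −630.3.
Solving gives a = −0.376456792, b = −0.677327095.
Then c = 290.1 − a·433043 − b·5225161 = 3702455.20.
At (434184, 5224169): z_contact = −163451.52 − 3538471.21 + 3702455.20 = 532.47 m.
Depth below ground = 1113.4 − 532.47 = 580.9 m.

580.9 m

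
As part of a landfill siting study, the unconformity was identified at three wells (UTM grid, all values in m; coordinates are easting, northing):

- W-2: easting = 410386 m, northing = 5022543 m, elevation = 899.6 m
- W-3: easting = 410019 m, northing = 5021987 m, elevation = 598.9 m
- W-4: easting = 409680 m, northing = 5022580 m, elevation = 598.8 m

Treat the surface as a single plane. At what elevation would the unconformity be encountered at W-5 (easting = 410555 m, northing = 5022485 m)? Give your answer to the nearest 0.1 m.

Two edge vectors: W-2→W-3 = (-367, -556, -300.7), W-2→W-4 = (-706, 37, -300.8).
Normal n = (W-2→W-3) × (W-2→W-4) = (178370.7, 101900.6, -406115).
So ∂z/∂easting = −n_x/n_z = 0.439212292 and ∂z/∂northing = −n_y/n_z = 0.250915627.
Intercept c from W-2: 899.6 − 180246.58 − 1260234.53 = −1439581.50.
At (410555, 5022485): z = 180320.8 + 1260220.0 − 1439581.50 = 959.3 m.

959.3 m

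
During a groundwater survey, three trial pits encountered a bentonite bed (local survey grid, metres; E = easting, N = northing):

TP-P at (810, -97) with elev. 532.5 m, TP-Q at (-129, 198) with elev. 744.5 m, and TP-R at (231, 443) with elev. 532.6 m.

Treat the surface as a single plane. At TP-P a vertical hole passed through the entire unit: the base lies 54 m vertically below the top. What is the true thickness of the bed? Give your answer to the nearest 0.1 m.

48.3 m

Two edge vectors: TP-P→TP-Q = (-939, 295, 212), TP-P→TP-R = (-579, 540, 0.1).
Normal n = (TP-P→TP-Q) × (TP-P→TP-R) = (-114450.5, -122654.1, -336255).
So ∂z/∂E = −n_x/n_z = −0.34037 and ∂z/∂N = −n_y/n_z = −0.36477.
|∇z| = √(a²+b²) = 0.49890, so dip δ = arctan(0.49890) = 26.51°.
True thickness = vertical thickness × cos δ = 54 × cos 26.51° = 48.3 m.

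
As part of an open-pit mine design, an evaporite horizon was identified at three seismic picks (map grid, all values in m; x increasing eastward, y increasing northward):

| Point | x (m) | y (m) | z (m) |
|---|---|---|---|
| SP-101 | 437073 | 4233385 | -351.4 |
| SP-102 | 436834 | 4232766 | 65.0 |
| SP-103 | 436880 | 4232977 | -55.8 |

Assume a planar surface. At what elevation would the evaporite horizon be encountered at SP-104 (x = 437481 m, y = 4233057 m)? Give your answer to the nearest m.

Let the plane be z = a·x + b·y + c.
SP-102−SP-101: −239a − 619b = 416.4;  SP-103−SP-101: −193a − 408b = 295.6.
Solving gives a = −0.59600091, b = −0.44257800.
Then c = -351.4 − a·437073 − b·4233385 = 2133747.57.
At (437481, 4233057): z = −260739.1 − 1873457.9 + 2133747.57 = -449.4 m.

-449 m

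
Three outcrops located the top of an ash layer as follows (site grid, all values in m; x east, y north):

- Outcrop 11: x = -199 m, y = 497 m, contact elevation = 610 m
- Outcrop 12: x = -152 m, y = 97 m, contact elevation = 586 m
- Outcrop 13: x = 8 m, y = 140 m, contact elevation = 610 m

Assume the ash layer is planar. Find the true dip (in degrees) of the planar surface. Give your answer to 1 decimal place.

Let the plane be z = a·x + b·y + c.
Outcrop 12−Outcrop 11: 47a − 400b = −24;  Outcrop 13−Outcrop 11: 207a − 357b = 0.
Solving gives a = 0.12978, b = 0.07525.
Gradient magnitude |∇z| = √(a² + b²) = √(0.01684 + 0.00566) = 0.15001.
True dip = arctan(0.15001) = 8.5°, dipping toward WSW (azimuth ≈ 240°).

8.5°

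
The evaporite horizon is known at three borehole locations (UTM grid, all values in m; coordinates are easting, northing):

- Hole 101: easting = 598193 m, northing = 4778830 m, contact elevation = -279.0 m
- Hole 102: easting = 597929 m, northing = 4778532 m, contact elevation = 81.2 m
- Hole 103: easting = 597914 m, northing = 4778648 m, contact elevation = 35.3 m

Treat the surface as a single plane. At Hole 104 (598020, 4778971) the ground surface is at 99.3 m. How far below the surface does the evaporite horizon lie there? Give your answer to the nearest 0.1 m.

Two edge vectors: Hole 101→Hole 102 = (-264, -298, 360.2), Hole 101→Hole 103 = (-279, -182, 314.3).
Normal n = (Hole 101→Hole 102) × (Hole 101→Hole 103) = (-28105, -17520.6, -35094).
So ∂z/∂easting = −n_x/n_z = −0.800849148 and ∂z/∂northing = −n_y/n_z = −0.499247735.
Intercept c from Hole 101: -279 + 479062.35 + 2385820.05 = 2864603.41.
At (598020, 4778971): z_contact = −478923.81 − 2385890.45 + 2864603.41 = -210.85 m.
Depth below ground = 99.3 − (-210.85) = 310.1 m.

310.1 m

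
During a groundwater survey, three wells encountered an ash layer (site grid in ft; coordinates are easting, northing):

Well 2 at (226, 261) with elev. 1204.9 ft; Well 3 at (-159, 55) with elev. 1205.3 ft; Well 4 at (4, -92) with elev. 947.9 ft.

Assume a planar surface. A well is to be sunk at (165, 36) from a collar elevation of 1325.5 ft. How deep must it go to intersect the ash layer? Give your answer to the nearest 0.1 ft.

Two edge vectors: Well 2→Well 3 = (-385, -206, 0.4), Well 2→Well 4 = (-222, -353, -257).
Normal n = (Well 2→Well 3) × (Well 2→Well 4) = (53083.2, -99033.8, 90173).
So ∂z/∂easting = −n_x/n_z = −0.58868 and ∂z/∂northing = −n_y/n_z = 1.09826.
Intercept c from Well 2: 1204.9 + 133.04 − 286.65 = 1051.30.
At (165, 36): z_contact = −97.13 + 39.54 + 1051.30 = 993.70 ft.
Depth below ground = 1325.5 − 993.70 = 331.8 ft.

331.8 ft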